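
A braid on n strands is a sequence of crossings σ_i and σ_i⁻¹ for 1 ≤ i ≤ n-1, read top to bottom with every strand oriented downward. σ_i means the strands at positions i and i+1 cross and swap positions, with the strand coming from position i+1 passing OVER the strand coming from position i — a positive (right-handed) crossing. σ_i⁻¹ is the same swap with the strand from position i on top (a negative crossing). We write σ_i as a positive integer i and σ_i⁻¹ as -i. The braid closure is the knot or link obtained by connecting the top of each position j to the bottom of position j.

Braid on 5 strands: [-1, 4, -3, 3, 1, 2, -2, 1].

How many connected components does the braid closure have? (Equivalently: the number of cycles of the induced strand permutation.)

3

Derivation:
Track the strand permutation on 5 strands, starting from identity.
  step 1: s1^-1 swaps positions 1,2 -> [2 1 3 4 5]
  step 2: s4 swaps positions 4,5 -> [2 1 3 5 4]
  step 3: s3^-1 swaps positions 3,4 -> [2 1 5 3 4]
  step 4: s3 swaps positions 3,4 -> [2 1 3 5 4]
  step 5: s1 swaps positions 1,2 -> [1 2 3 5 4]
  step 6: s2 swaps positions 2,3 -> [1 3 2 5 4]
  step 7: s2^-1 swaps positions 2,3 -> [1 2 3 5 4]
  step 8: s1 swaps positions 1,2 -> [2 1 3 5 4]
Final permutation (position -> original strand): [2 1 3 5 4]
Closure components = cycle count of this permutation = 3.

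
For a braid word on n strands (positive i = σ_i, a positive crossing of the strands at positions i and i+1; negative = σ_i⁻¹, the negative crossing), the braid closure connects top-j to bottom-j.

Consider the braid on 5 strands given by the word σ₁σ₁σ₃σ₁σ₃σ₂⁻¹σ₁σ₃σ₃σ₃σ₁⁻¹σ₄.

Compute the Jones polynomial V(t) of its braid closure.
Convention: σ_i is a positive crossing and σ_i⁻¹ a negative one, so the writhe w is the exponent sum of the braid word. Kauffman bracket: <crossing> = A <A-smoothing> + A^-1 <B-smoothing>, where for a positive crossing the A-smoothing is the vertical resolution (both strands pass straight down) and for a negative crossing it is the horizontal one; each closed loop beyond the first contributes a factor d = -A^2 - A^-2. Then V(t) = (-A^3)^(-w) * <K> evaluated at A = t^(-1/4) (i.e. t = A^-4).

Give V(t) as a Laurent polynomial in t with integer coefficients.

t^11 - 2*t^10 + 2*t^9 - 3*t^8 + 2*t^7 - 2*t^6 + 2*t^5 + t^3

Derivation:
The presented braid s1 s1 s3 s1 s3 s2^-1 s1 s3 s3 s3 s1^-1 s4 on 5 strands reduces by inverse Markov moves (closure unchanged at each step):
  Destabilize: the word has the form β·s4 where s4 occurs only as the final letter (β ∈ B_4); drop it and the last strand → 4 strands.
  Deconjugate: the word is γ·β·γ⁻¹ with γ = s1 (prefix) and γ⁻¹ = s1^-1 (suffix); strip both.
Reduced to β = s1 s3 s1 s3 s2^-1 s1 s3 s3 s3 on 4 strands, 9 crossings.
Compute on β:
Braid: s1 s3 s1 s3 s2^-1 s1 s3 s3 s3 on 4 strands, 9 crossings.
Writhe w = (#positive) - (#negative) = 8 - 1 = 7.
State-sum expansion of <K>. There are 2^9 = 512 states.
Each crossing splits two ways (0=vertical, 1=horizontal). The state's weight is A^(#A-smoothings - #B-smoothings) * d^(loops - 1).
Tabulate the states by total A-exponent and number of loops L (A-exp: L × count):
  A^9: L=3 ×1
  A^7: L=2 ×8, L=4 ×1
  A^5: L=1 ×15, L=3 ×21
  A^3: L=2 ×60, L=4 ×24
  A^1: L=3 ×110, L=5 ×16
  A^-1: L=4 ×120, L=6 ×6
  A^-3: L=5 ×83, L=7 ×1
  A^-5: L=6 ×36
  A^-7: L=7 ×9
  A^-9: L=8 ×1
Each group contributes A^e * Σ count * d^(L-1):
Powers of d = -A^2 - A^-2: d^2 = A^4 + 2 + A^-4; d^3 = -A^6 - 3*A^2 - 3*A^-2 - A^-6; d^4 = A^8 + 4*A^4 + 6 + 4*A^-4 + A^-8; d^5 = -A^10 - 5*A^6 - 10*A^2 - 10*A^-2 - 5*A^-6 - A^-10; d^6 = A^12 + 6*A^8 + 15*A^4 + 20 + 15*A^-4 + 6*A^-8 + A^-12; d^7 = -A^14 - 7*A^10 - 21*A^6 - 35*A^2 - 35*A^-2 - 21*A^-6 - 7*A^-10 - A^-14.
  A^9 * (d^2) = A^13 + 2*A^9 + A^5
  A^7 * (8*d + d^3) = -A^13 - 11*A^9 - 11*A^5 - A
  A^5 * (15 + 21*d^2) = 21*A^9 + 57*A^5 + 21*A
  A^3 * (60*d + 24*d^3) = -24*A^9 - 132*A^5 - 132*A - 24*A^-3
  A^1 * (110*d^2 + 16*d^4) = 16*A^9 + 174*A^5 + 316*A + 174*A^-3 + 16*A^-7
  A^-1 * (120*d^3 + 6*d^5) = -6*A^9 - 150*A^5 - 420*A - 420*A^-3 - 150*A^-7 - 6*A^-11
  A^-3 * (83*d^4 + d^6) = A^9 + 89*A^5 + 347*A + 518*A^-3 + 347*A^-7 + 89*A^-11 + A^-15
  A^-5 * (36*d^5) = -36*A^5 - 180*A - 360*A^-3 - 360*A^-7 - 180*A^-11 - 36*A^-15
  A^-7 * (9*d^6) = 9*A^5 + 54*A + 135*A^-3 + 180*A^-7 + 135*A^-11 + 54*A^-15 + 9*A^-19
  A^-9 * (d^7) = -A^5 - 7*A - 21*A^-3 - 35*A^-7 - 35*A^-11 - 21*A^-15 - 7*A^-19 - A^-23
Summing the groups: <K> = -A^9 - 2*A + 2*A^-3 - 2*A^-7 + 3*A^-11 - 2*A^-15 + 2*A^-19 - A^-23
Normalise by the writhe: (-A^3)^(-w) = (-A^3)^(-7) = -A^-21, so f(A) = -A^-21 * <K> = A^-12 + 2*A^-20 - 2*A^-24 + 2*A^-28 - 3*A^-32 + 2*A^-36 - 2*A^-40 + A^-44.
Substitute A = t^(-1/4), i.e. A^e → t^(-e/4): V(t) = t^11 - 2*t^10 + 2*t^9 - 3*t^8 + 2*t^7 - 2*t^6 + 2*t^5 + t^3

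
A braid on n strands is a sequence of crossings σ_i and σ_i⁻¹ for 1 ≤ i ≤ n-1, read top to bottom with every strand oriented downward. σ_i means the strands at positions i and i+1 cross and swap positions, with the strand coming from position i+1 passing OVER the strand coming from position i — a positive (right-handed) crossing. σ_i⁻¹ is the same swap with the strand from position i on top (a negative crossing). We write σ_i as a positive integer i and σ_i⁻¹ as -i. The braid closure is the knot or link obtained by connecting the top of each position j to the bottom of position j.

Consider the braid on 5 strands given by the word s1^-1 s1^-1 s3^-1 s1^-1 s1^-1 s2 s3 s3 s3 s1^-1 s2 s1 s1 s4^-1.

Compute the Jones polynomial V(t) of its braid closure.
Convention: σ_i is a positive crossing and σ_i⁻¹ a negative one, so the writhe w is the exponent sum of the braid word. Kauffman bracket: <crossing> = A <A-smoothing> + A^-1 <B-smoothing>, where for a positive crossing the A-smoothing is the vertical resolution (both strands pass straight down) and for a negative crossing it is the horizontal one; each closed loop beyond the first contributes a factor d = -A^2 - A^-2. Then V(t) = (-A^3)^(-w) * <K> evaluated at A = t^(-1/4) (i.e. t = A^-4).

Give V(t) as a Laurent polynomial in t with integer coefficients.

The presented braid s1^-1 s1^-1 s3^-1 s1^-1 s1^-1 s2 s3 s3 s3 s1^-1 s2 s1 s1 s4^-1 on 5 strands reduces by inverse Markov moves (closure unchanged at each step):
  Destabilize: the word has the form β·s4^-1 where s4^-1 occurs only as the final letter (β ∈ B_4); drop it and the last strand → 4 strands.
  Deconjugate: the word is γ·β·γ⁻¹ with γ = s1^-1 s1^-1 (prefix) and γ⁻¹ = s1 s1 (suffix); strip both.
Reduced to β = s3^-1 s1^-1 s1^-1 s2 s3 s3 s3 s1^-1 s2 on 4 strands, 9 crossings.
Compute on β:
Braid: s3^-1 s1^-1 s1^-1 s2 s3 s3 s3 s1^-1 s2 on 4 strands, 9 crossings.
Writhe w = (#positive) - (#negative) = 5 - 4 = 1.
Enumerate smoothing states for the bracket polynomial. There are 2^9 = 512 states.
Each crossing splits two ways (0=vertical, 1=horizontal). The state's weight is A^(#A-smoothings - #B-smoothings) * d^(loops - 1).
Tabulate the states by total A-exponent and number of loops L (A-exp: L × count):
  A^9: L=4 ×1
  A^7: L=3 ×5, L=5 ×4
  A^5: L=2 ×10, L=4 ×23, L=6 ×3
  A^3: L=1 ×8, L=3 ×57, L=5 ×18, L=7 ×1
  A^1: L=2 ×70, L=4 ×50, L=6 ×6
  A^-1: L=1 ×33, L=3 ×75, L=5 ×18
  A^-3: L=2 ×51, L=4 ×32, L=6 ×1
  A^-5: L=3 ×32, L=5 ×4
  A^-7: L=4 ×9
  A^-9: L=5 ×1
Each group contributes A^e * Σ count * d^(L-1):
Powers of d = -A^2 - A^-2: d^2 = A^4 + 2 + A^-4; d^3 = -A^6 - 3*A^2 - 3*A^-2 - A^-6; d^4 = A^8 + 4*A^4 + 6 + 4*A^-4 + A^-8; d^5 = -A^10 - 5*A^6 - 10*A^2 - 10*A^-2 - 5*A^-6 - A^-10; d^6 = A^12 + 6*A^8 + 15*A^4 + 20 + 15*A^-4 + 6*A^-8 + A^-12.
  A^9 * (d^3) = -A^15 - 3*A^11 - 3*A^7 - A^3
  A^7 * (5*d^2 + 4*d^4) = 4*A^15 + 21*A^11 + 34*A^7 + 21*A^3 + 4*A^-1
  A^5 * (10*d + 23*d^3 + 3*d^5) = -3*A^15 - 38*A^11 - 109*A^7 - 109*A^3 - 38*A^-1 - 3*A^-5
  A^3 * (8 + 57*d^2 + 18*d^4 + d^6) = A^15 + 24*A^11 + 144*A^7 + 250*A^3 + 144*A^-1 + 24*A^-5 + A^-9
  A^1 * (70*d + 50*d^3 + 6*d^5) = -6*A^11 - 80*A^7 - 280*A^3 - 280*A^-1 - 80*A^-5 - 6*A^-9
  A^-1 * (33 + 75*d^2 + 18*d^4) = 18*A^7 + 147*A^3 + 291*A^-1 + 147*A^-5 + 18*A^-9
  A^-3 * (51*d + 32*d^3 + d^5) = -A^7 - 37*A^3 - 157*A^-1 - 157*A^-5 - 37*A^-9 - A^-13
  A^-5 * (32*d^2 + 4*d^4) = 4*A^3 + 48*A^-1 + 88*A^-5 + 48*A^-9 + 4*A^-13
  A^-7 * (9*d^3) = -9*A^-1 - 27*A^-5 - 27*A^-9 - 9*A^-13
  A^-9 * (d^4) = A^-1 + 4*A^-5 + 6*A^-9 + 4*A^-13 + A^-17
Summing the groups: <K> = A^15 - 2*A^11 + 3*A^7 - 5*A^3 + 4*A^-1 - 4*A^-5 + 3*A^-9 - 2*A^-13 + A^-17
Normalise by the writhe: (-A^3)^(-w) = (-A^3)^(-1) = -A^-3, so f(A) = -A^-3 * <K> = -A^12 + 2*A^8 - 3*A^4 + 5 - 4*A^-4 + 4*A^-8 - 3*A^-12 + 2*A^-16 - A^-20.
Substitute A = t^(-1/4), i.e. A^e → t^(-e/4): V(t) = -t^5 + 2*t^4 - 3*t^3 + 4*t^2 - 4*t + 5 - 3*t^-1 + 2*t^-2 - t^-3

Answer: -t^5 + 2*t^4 - 3*t^3 + 4*t^2 - 4*t + 5 - 3*t^-1 + 2*t^-2 - t^-3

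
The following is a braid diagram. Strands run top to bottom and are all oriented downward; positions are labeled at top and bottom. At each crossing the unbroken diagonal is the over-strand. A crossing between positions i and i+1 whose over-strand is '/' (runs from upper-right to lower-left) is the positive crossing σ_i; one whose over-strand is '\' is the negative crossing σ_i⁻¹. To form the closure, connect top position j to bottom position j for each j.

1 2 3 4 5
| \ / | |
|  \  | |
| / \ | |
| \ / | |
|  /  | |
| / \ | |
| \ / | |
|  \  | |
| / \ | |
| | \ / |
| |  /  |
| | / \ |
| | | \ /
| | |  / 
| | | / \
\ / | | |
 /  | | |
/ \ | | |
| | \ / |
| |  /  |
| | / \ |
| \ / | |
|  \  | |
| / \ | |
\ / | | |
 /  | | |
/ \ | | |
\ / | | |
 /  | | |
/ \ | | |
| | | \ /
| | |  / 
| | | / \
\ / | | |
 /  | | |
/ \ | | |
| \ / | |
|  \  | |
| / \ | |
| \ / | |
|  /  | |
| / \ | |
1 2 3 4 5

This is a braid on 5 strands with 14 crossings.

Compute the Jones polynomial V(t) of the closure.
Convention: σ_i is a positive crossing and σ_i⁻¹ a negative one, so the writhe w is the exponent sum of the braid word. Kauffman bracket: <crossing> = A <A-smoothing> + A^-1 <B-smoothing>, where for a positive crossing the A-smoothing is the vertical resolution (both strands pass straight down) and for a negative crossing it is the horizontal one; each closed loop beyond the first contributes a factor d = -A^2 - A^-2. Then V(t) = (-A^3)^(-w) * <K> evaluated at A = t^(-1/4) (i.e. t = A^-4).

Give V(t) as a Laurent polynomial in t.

-t^9 + 3*t^8 - 4*t^7 + 5*t^6 - 6*t^5 + 5*t^4 - 4*t^3 + 3*t^2 - t + 1

Derivation:
Reading the diagram top to bottom ('/'-over between positions i,i+1 = s_i, '\'-over = s_i^-1): braid word = s2^-1 s2 s2^-1 s3 s4 s1 s3 s2^-1 s1 s1 s4 s1 s2^-1 s2.
The presented braid s2^-1 s2 s2^-1 s3 s4 s1 s3 s2^-1 s1 s1 s4 s1 s2^-1 s2 on 5 strands reduces by inverse Markov moves (closure unchanged at each step):
  Deconjugate: the word is γ·β·γ⁻¹ with γ = s2^-1 s2 (prefix) and γ⁻¹ = s2^-1 s2 (suffix); strip both.
Reduced to β = s2^-1 s3 s4 s1 s3 s2^-1 s1 s1 s4 s1 on 5 strands, 10 crossings.
Compute on β:
Braid: s2^-1 s3 s4 s1 s3 s2^-1 s1 s1 s4 s1 on 5 strands, 10 crossings.
Writhe w = (#positive) - (#negative) = 8 - 2 = 6.
State-sum expansion of <K>. There are 2^10 = 1024 states.
Each crossing splits two ways (0=vertical, 1=horizontal). The state's weight is A^(#A-smoothings - #B-smoothings) * d^(loops - 1).
Tabulate the states by total A-exponent and number of loops L (A-exp: L × count):
  A^10: L=5 ×1
  A^8: L=4 ×10
  A^6: L=3 ×39, L=5 ×6
  A^4: L=2 ×68, L=4 ×51, L=6 ×1
  A^2: L=1 ×44, L=3 ×139, L=5 ×27
  A^0: L=2 ×126, L=4 ×118, L=6 ×8
  A^-2: L=1 ×11, L=3 ×140, L=5 ×58, L=7 ×1
  A^-4: L=2 ×19, L=4 ×85, L=6 ×16
  A^-6: L=3 ×15, L=5 ×28, L=7 ×2
  A^-8: L=4 ×6, L=6 ×4
  A^-10: L=5 ×1
Each group contributes A^e * Σ count * d^(L-1):
Powers of d = -A^2 - A^-2: d^2 = A^4 + 2 + A^-4; d^3 = -A^6 - 3*A^2 - 3*A^-2 - A^-6; d^4 = A^8 + 4*A^4 + 6 + 4*A^-4 + A^-8; d^5 = -A^10 - 5*A^6 - 10*A^2 - 10*A^-2 - 5*A^-6 - A^-10; d^6 = A^12 + 6*A^8 + 15*A^4 + 20 + 15*A^-4 + 6*A^-8 + A^-12.
  A^10 * (d^4) = A^18 + 4*A^14 + 6*A^10 + 4*A^6 + A^2
  A^8 * (10*d^3) = -10*A^14 - 30*A^10 - 30*A^6 - 10*A^2
  A^6 * (39*d^2 + 6*d^4) = 6*A^14 + 63*A^10 + 114*A^6 + 63*A^2 + 6*A^-2
  A^4 * (68*d + 51*d^3 + d^5) = -A^14 - 56*A^10 - 231*A^6 - 231*A^2 - 56*A^-2 - A^-6
  A^2 * (44 + 139*d^2 + 27*d^4) = 27*A^10 + 247*A^6 + 484*A^2 + 247*A^-2 + 27*A^-6
  A^0 * (126*d + 118*d^3 + 8*d^5) = -8*A^10 - 158*A^6 - 560*A^2 - 560*A^-2 - 158*A^-6 - 8*A^-10
  A^-2 * (11 + 140*d^2 + 58*d^4 + d^6) = A^10 + 64*A^6 + 387*A^2 + 659*A^-2 + 387*A^-6 + 64*A^-10 + A^-14
  A^-4 * (19*d + 85*d^3 + 16*d^5) = -16*A^6 - 165*A^2 - 434*A^-2 - 434*A^-6 - 165*A^-10 - 16*A^-14
  A^-6 * (15*d^2 + 28*d^4 + 2*d^6) = 2*A^6 + 40*A^2 + 157*A^-2 + 238*A^-6 + 157*A^-10 + 40*A^-14 + 2*A^-18
  A^-8 * (6*d^3 + 4*d^5) = -4*A^2 - 26*A^-2 - 58*A^-6 - 58*A^-10 - 26*A^-14 - 4*A^-18
  A^-10 * (d^4) = A^-2 + 4*A^-6 + 6*A^-10 + 4*A^-14 + A^-18
Summing the groups: <K> = A^18 - A^14 + 3*A^10 - 4*A^6 + 5*A^2 - 6*A^-2 + 5*A^-6 - 4*A^-10 + 3*A^-14 - A^-18
Normalise by the writhe: (-A^3)^(-w) = (-A^3)^(-6) = A^-18, so f(A) = A^-18 * <K> = 1 - A^-4 + 3*A^-8 - 4*A^-12 + 5*A^-16 - 6*A^-20 + 5*A^-24 - 4*A^-28 + 3*A^-32 - A^-36.
Substitute A = t^(-1/4), i.e. A^e → t^(-e/4): V(t) = -t^9 + 3*t^8 - 4*t^7 + 5*t^6 - 6*t^5 + 5*t^4 - 4*t^3 + 3*t^2 - t + 1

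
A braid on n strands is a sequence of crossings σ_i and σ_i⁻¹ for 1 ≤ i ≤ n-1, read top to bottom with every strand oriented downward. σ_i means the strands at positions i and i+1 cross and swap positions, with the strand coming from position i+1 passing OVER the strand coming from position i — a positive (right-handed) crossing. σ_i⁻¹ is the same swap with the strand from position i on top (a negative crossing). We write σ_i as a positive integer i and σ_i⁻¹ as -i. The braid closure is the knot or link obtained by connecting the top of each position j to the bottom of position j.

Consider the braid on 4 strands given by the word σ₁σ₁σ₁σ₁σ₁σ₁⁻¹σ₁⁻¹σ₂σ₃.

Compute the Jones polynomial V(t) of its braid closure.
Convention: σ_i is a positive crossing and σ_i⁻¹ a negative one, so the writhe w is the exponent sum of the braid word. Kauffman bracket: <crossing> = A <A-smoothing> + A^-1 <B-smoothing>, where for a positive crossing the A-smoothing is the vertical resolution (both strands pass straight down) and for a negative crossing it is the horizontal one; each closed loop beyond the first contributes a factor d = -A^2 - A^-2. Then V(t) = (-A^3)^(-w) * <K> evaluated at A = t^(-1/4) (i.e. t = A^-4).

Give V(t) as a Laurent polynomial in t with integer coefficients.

-t^4 + t^3 + t

Derivation:
The presented braid s1 s1 s1 s1 s1 s1^-1 s1^-1 s2 s3 on 4 strands reduces by inverse Markov moves (closure unchanged at each step):
  Destabilize: the word has the form β·s3 where s3 occurs only as the final letter (β ∈ B_3); drop it and the last strand → 3 strands.
  Destabilize: the word has the form β·s2 where s2 occurs only as the final letter (β ∈ B_2); drop it and the last strand → 2 strands.
  Deconjugate: the word is γ·β·γ⁻¹ with γ = s1 s1 (prefix) and γ⁻¹ = s1^-1 s1^-1 (suffix); strip both.
Reduced to β = s1 s1 s1 on 2 strands, 3 crossings.
Compute on β:
Braid: s1 s1 s1 on 2 strands, 3 crossings.
Writhe w = (#positive) - (#negative) = 3 - 0 = 3.
State-sum expansion of <K>. There are 2^3 = 8 states.
Each crossing splits two ways (0=vertical, 1=horizontal). The state's weight is A^(#A-smoothings - #B-smoothings) * d^(loops - 1).
  state 000: A-exp=+3, loops=2, term = A^3 * d^1
  state 001: A-exp=+1, loops=1, term = A^1 * d^0
  state 010: A-exp=+1, loops=1, term = A^1 * d^0
  state 011: A-exp=-1, loops=2, term = A^-1 * d^1
  state 100: A-exp=+1, loops=1, term = A^1 * d^0
  state 101: A-exp=-1, loops=2, term = A^-1 * d^1
  state 110: A-exp=-1, loops=2, term = A^-1 * d^1
  state 111: A-exp=-3, loops=3, term = A^-3 * d^2
Collect the terms by A-exponent (count of states per loop number):
Powers of d = -A^2 - A^-2: d^2 = A^4 + 2 + A^-4.
  A^3 * (d) = -A^5 - A
  A^1 * (3) = 3*A
  A^-1 * (3*d) = -3*A - 3*A^-3
  A^-3 * (d^2) = A + 2*A^-3 + A^-7
Summing the groups: <K> = -A^5 - A^-3 + A^-7
Normalise by the writhe: (-A^3)^(-w) = (-A^3)^(-3) = -A^-9, so f(A) = -A^-9 * <K> = A^-4 + A^-12 - A^-16.
Substitute A = t^(-1/4), i.e. A^e → t^(-e/4): V(t) = -t^4 + t^3 + t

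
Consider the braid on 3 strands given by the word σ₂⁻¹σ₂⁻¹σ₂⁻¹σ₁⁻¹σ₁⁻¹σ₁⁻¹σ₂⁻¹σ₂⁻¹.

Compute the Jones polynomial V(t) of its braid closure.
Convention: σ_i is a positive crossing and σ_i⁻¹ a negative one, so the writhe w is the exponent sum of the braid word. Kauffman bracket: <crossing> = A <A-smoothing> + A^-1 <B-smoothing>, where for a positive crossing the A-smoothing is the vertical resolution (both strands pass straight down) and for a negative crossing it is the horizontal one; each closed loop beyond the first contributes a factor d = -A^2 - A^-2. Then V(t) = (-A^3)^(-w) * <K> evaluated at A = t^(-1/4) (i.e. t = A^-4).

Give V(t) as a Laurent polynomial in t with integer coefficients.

t^-3 + 2*t^-5 - 2*t^-6 + 2*t^-7 - 3*t^-8 + 2*t^-9 - 2*t^-10 + t^-11

Derivation:
Braid: s2^-1 s2^-1 s2^-1 s1^-1 s1^-1 s1^-1 s2^-1 s2^-1 on 3 strands, 8 crossings.
Writhe w = (#positive) - (#negative) = 0 - 8 = -8.
State-sum expansion of <K>. There are 2^8 = 256 states.
Each crossing splits two ways (0=vertical, 1=horizontal). The state's weight is A^(#A-smoothings - #B-smoothings) * d^(loops - 1).
Tabulate the states by total A-exponent and number of loops L (A-exp: L × count):
  A^8: L=7 ×1
  A^6: L=6 ×8
  A^4: L=5 ×28
  A^2: L=4 ×55, L=6 ×1
  A^0: L=3 ×65, L=5 ×5
  A^-2: L=2 ×45, L=4 ×11
  A^-4: L=1 ×15, L=3 ×13
  A^-6: L=2 ×8
  A^-8: L=3 ×1
Each group contributes A^e * Σ count * d^(L-1):
Powers of d = -A^2 - A^-2: d^2 = A^4 + 2 + A^-4; d^3 = -A^6 - 3*A^2 - 3*A^-2 - A^-6; d^4 = A^8 + 4*A^4 + 6 + 4*A^-4 + A^-8; d^5 = -A^10 - 5*A^6 - 10*A^2 - 10*A^-2 - 5*A^-6 - A^-10; d^6 = A^12 + 6*A^8 + 15*A^4 + 20 + 15*A^-4 + 6*A^-8 + A^-12.
  A^8 * (d^6) = A^20 + 6*A^16 + 15*A^12 + 20*A^8 + 15*A^4 + 6 + A^-4
  A^6 * (8*d^5) = -8*A^16 - 40*A^12 - 80*A^8 - 80*A^4 - 40 - 8*A^-4
  A^4 * (28*d^4) = 28*A^12 + 112*A^8 + 168*A^4 + 112 + 28*A^-4
  A^2 * (55*d^3 + d^5) = -A^12 - 60*A^8 - 175*A^4 - 175 - 60*A^-4 - A^-8
  A^0 * (65*d^2 + 5*d^4) = 5*A^8 + 85*A^4 + 160 + 85*A^-4 + 5*A^-8
  A^-2 * (45*d + 11*d^3) = -11*A^4 - 78 - 78*A^-4 - 11*A^-8
  A^-4 * (15 + 13*d^2) = 13 + 41*A^-4 + 13*A^-8
  A^-6 * (8*d) = -8*A^-4 - 8*A^-8
  A^-8 * (d^2) = A^-4 + 2*A^-8 + A^-12
Summing the groups: <K> = A^20 - 2*A^16 + 2*A^12 - 3*A^8 + 2*A^4 - 2 + 2*A^-4 + A^-12
Normalise by the writhe: (-A^3)^(-w) = (-A^3)^(8) = A^24, so f(A) = A^24 * <K> = A^44 - 2*A^40 + 2*A^36 - 3*A^32 + 2*A^28 - 2*A^24 + 2*A^20 + A^12.
Substitute A = t^(-1/4), i.e. A^e → t^(-e/4): V(t) = t^-3 + 2*t^-5 - 2*t^-6 + 2*t^-7 - 3*t^-8 + 2*t^-9 - 2*t^-10 + t^-11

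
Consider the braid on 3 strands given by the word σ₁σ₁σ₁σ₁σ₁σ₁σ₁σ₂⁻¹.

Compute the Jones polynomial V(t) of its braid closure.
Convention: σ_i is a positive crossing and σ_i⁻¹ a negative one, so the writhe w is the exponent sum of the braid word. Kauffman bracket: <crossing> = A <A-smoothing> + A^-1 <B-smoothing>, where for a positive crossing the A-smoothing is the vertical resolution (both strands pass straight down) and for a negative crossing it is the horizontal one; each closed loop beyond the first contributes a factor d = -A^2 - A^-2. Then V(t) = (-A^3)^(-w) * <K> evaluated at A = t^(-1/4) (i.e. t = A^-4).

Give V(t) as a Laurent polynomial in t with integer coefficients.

The presented braid s1 s1 s1 s1 s1 s1 s1 s2^-1 on 3 strands reduces by inverse Markov moves (closure unchanged at each step):
  Destabilize: the word has the form β·s2^-1 where s2^-1 occurs only as the final letter (β ∈ B_2); drop it and the last strand → 2 strands.
Reduced to β = s1 s1 s1 s1 s1 s1 s1 on 2 strands, 7 crossings.
Compute on β:
Braid: s1 s1 s1 s1 s1 s1 s1 on 2 strands, 7 crossings.
Writhe w = (#positive) - (#negative) = 7 - 0 = 7.
Enumerate smoothing states for the bracket polynomial. There are 2^7 = 128 states.
For each crossing: s=0 is the vertical smoothing, s=1 horizontal. Crossing k contributes A^(sign_k * (1 - 2*s_k)); loop factor d = -A^2 - A^-2.
Tabulate the states by total A-exponent and number of loops L (A-exp: L × count):
  A^7: L=2 ×1
  A^5: L=1 ×7
  A^3: L=2 ×21
  A^1: L=3 ×35
  A^-1: L=4 ×35
  A^-3: L=5 ×21
  A^-5: L=6 ×7
  A^-7: L=7 ×1
Each group contributes A^e * Σ count * d^(L-1):
Powers of d = -A^2 - A^-2: d^2 = A^4 + 2 + A^-4; d^3 = -A^6 - 3*A^2 - 3*A^-2 - A^-6; d^4 = A^8 + 4*A^4 + 6 + 4*A^-4 + A^-8; d^5 = -A^10 - 5*A^6 - 10*A^2 - 10*A^-2 - 5*A^-6 - A^-10; d^6 = A^12 + 6*A^8 + 15*A^4 + 20 + 15*A^-4 + 6*A^-8 + A^-12.
  A^7 * (d) = -A^9 - A^5
  A^5 * (7) = 7*A^5
  A^3 * (21*d) = -21*A^5 - 21*A
  A^1 * (35*d^2) = 35*A^5 + 70*A + 35*A^-3
  A^-1 * (35*d^3) = -35*A^5 - 105*A - 105*A^-3 - 35*A^-7
  A^-3 * (21*d^4) = 21*A^5 + 84*A + 126*A^-3 + 84*A^-7 + 21*A^-11
  A^-5 * (7*d^5) = -7*A^5 - 35*A - 70*A^-3 - 70*A^-7 - 35*A^-11 - 7*A^-15
  A^-7 * (d^6) = A^5 + 6*A + 15*A^-3 + 20*A^-7 + 15*A^-11 + 6*A^-15 + A^-19
Summing the groups: <K> = -A^9 - A + A^-3 - A^-7 + A^-11 - A^-15 + A^-19
Normalise by the writhe: (-A^3)^(-w) = (-A^3)^(-7) = -A^-21, so f(A) = -A^-21 * <K> = A^-12 + A^-20 - A^-24 + A^-28 - A^-32 + A^-36 - A^-40.
Substitute A = t^(-1/4), i.e. A^e → t^(-e/4): V(t) = -t^10 + t^9 - t^8 + t^7 - t^6 + t^5 + t^3

Answer: -t^10 + t^9 - t^8 + t^7 - t^6 + t^5 + t^3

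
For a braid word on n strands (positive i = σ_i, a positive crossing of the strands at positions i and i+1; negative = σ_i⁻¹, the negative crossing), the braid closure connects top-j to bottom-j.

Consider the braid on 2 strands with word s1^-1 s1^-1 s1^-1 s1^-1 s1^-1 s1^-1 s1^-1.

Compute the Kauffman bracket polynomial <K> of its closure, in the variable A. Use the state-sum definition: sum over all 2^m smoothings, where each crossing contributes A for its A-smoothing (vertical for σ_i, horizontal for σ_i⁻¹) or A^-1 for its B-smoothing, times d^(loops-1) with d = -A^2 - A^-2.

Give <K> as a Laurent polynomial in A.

A^19 - A^15 + A^11 - A^7 + A^3 - A^-1 - A^-9

Derivation:
Braid: s1^-1 s1^-1 s1^-1 s1^-1 s1^-1 s1^-1 s1^-1 on 2 strands, 7 crossings.
Writhe w = (#positive) - (#negative) = 0 - 7 = -7.
State-sum expansion of <K>. There are 2^7 = 128 states.
Each crossing splits two ways (0=vertical, 1=horizontal). The state's weight is A^(#A-smoothings - #B-smoothings) * d^(loops - 1).
Tabulate the states by total A-exponent and number of loops L (A-exp: L × count):
  A^7: L=7 ×1
  A^5: L=6 ×7
  A^3: L=5 ×21
  A^1: L=4 ×35
  A^-1: L=3 ×35
  A^-3: L=2 ×21
  A^-5: L=1 ×7
  A^-7: L=2 ×1
Each group contributes A^e * Σ count * d^(L-1):
Powers of d = -A^2 - A^-2: d^2 = A^4 + 2 + A^-4; d^3 = -A^6 - 3*A^2 - 3*A^-2 - A^-6; d^4 = A^8 + 4*A^4 + 6 + 4*A^-4 + A^-8; d^5 = -A^10 - 5*A^6 - 10*A^2 - 10*A^-2 - 5*A^-6 - A^-10; d^6 = A^12 + 6*A^8 + 15*A^4 + 20 + 15*A^-4 + 6*A^-8 + A^-12.
  A^7 * (d^6) = A^19 + 6*A^15 + 15*A^11 + 20*A^7 + 15*A^3 + 6*A^-1 + A^-5
  A^5 * (7*d^5) = -7*A^15 - 35*A^11 - 70*A^7 - 70*A^3 - 35*A^-1 - 7*A^-5
  A^3 * (21*d^4) = 21*A^11 + 84*A^7 + 126*A^3 + 84*A^-1 + 21*A^-5
  A^1 * (35*d^3) = -35*A^7 - 105*A^3 - 105*A^-1 - 35*A^-5
  A^-1 * (35*d^2) = 35*A^3 + 70*A^-1 + 35*A^-5
  A^-3 * (21*d) = -21*A^-1 - 21*A^-5
  A^-5 * (7) = 7*A^-5
  A^-7 * (d) = -A^-5 - A^-9
Summing the groups: <K> = A^19 - A^15 + A^11 - A^7 + A^3 - A^-1 - A^-9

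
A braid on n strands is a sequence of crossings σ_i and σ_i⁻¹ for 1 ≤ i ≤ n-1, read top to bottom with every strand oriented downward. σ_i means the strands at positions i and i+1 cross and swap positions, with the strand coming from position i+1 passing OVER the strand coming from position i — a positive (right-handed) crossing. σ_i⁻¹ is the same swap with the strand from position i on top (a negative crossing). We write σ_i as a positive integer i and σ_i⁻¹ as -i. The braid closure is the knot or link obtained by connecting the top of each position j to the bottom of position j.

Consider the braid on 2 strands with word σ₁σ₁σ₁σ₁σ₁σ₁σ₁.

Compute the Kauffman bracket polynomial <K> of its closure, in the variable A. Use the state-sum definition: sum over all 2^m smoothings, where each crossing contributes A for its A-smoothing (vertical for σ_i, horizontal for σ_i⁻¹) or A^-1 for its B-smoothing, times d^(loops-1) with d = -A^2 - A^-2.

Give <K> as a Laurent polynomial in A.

Braid: s1 s1 s1 s1 s1 s1 s1 on 2 strands, 7 crossings.
Writhe w = (#positive) - (#negative) = 7 - 0 = 7.
Enumerate smoothing states for the bracket polynomial. There are 2^7 = 128 states.
For each crossing: s=0 is the vertical smoothing, s=1 horizontal. Crossing k contributes A^(sign_k * (1 - 2*s_k)); loop factor d = -A^2 - A^-2.
Tabulate the states by total A-exponent and number of loops L (A-exp: L × count):
  A^7: L=2 ×1
  A^5: L=1 ×7
  A^3: L=2 ×21
  A^1: L=3 ×35
  A^-1: L=4 ×35
  A^-3: L=5 ×21
  A^-5: L=6 ×7
  A^-7: L=7 ×1
Each group contributes A^e * Σ count * d^(L-1):
Powers of d = -A^2 - A^-2: d^2 = A^4 + 2 + A^-4; d^3 = -A^6 - 3*A^2 - 3*A^-2 - A^-6; d^4 = A^8 + 4*A^4 + 6 + 4*A^-4 + A^-8; d^5 = -A^10 - 5*A^6 - 10*A^2 - 10*A^-2 - 5*A^-6 - A^-10; d^6 = A^12 + 6*A^8 + 15*A^4 + 20 + 15*A^-4 + 6*A^-8 + A^-12.
  A^7 * (d) = -A^9 - A^5
  A^5 * (7) = 7*A^5
  A^3 * (21*d) = -21*A^5 - 21*A
  A^1 * (35*d^2) = 35*A^5 + 70*A + 35*A^-3
  A^-1 * (35*d^3) = -35*A^5 - 105*A - 105*A^-3 - 35*A^-7
  A^-3 * (21*d^4) = 21*A^5 + 84*A + 126*A^-3 + 84*A^-7 + 21*A^-11
  A^-5 * (7*d^5) = -7*A^5 - 35*A - 70*A^-3 - 70*A^-7 - 35*A^-11 - 7*A^-15
  A^-7 * (d^6) = A^5 + 6*A + 15*A^-3 + 20*A^-7 + 15*A^-11 + 6*A^-15 + A^-19
Summing the groups: <K> = -A^9 - A + A^-3 - A^-7 + A^-11 - A^-15 + A^-19

Answer: -A^9 - A + A^-3 - A^-7 + A^-11 - A^-15 + A^-19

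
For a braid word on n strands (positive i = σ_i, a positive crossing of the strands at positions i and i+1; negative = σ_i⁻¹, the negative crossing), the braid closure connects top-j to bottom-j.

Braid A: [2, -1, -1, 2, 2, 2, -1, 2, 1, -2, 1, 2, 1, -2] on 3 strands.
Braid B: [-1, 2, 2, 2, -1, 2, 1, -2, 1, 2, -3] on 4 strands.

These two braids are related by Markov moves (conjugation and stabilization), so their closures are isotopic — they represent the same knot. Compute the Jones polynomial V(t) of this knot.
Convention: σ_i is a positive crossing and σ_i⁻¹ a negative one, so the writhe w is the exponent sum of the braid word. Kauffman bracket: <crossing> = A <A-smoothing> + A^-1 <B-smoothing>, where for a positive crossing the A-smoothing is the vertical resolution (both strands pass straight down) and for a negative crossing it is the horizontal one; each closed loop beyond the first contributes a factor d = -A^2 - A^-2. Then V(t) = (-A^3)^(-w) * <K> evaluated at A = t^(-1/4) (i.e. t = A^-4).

Markov-equivalent braids have isotopic closures, hence identical knot invariants. Strip the Markov moves from each word to reach a common short braid β, then compute V(t) once on β.
Braid A: s2 s1^-1 s1^-1 s2 s2 s2 s1^-1 s2 s1 s2^-1 s1 s2 s1 s2^-1 on 3 strands reduces by inverse Markov moves (closure unchanged at each step):
  Deconjugate: the word is γ·β·γ⁻¹ with γ = s2 s1^-1 (prefix) and γ⁻¹ = s1 s2^-1 (suffix); strip both.
Reduced to β = s1^-1 s2 s2 s2 s1^-1 s2 s1 s2^-1 s1 s2 on 3 strands, 10 crossings.
Braid B: s1^-1 s2 s2 s2 s1^-1 s2 s1 s2^-1 s1 s2 s3^-1 on 4 strands reduces by inverse Markov moves (closure unchanged at each step):
  Destabilize: the word has the form β·s3^-1 where s3^-1 occurs only as the final letter (β ∈ B_3); drop it and the last strand → 3 strands.
Reduced to β = s1^-1 s2 s2 s2 s1^-1 s2 s1 s2^-1 s1 s2 on 3 strands, 10 crossings.
Both give the same β = s1^-1 s2 s2 s2 s1^-1 s2 s1 s2^-1 s1 s2 on 3 strands, so one state sum suffices:
Braid: s1^-1 s2 s2 s2 s1^-1 s2 s1 s2^-1 s1 s2 on 3 strands, 10 crossings.
Writhe w = (#positive) - (#negative) = 7 - 3 = 4.
Enumerate smoothing states for the bracket polynomial. There are 2^10 = 1024 states.
Smooth each crossing (0=||, 1=⌣⌢); contribution A^(Σ sign_k(1-2s_k)) * d^(L-1).
Tabulate the states by total A-exponent and number of loops L (A-exp: L × count):
  A^10: L=2 ×1
  A^8: L=1 ×5, L=3 ×5
  A^6: L=2 ×39, L=4 ×6
  A^4: L=1 ×34, L=3 ×85, L=5 ×1
  A^2: L=2 ×138, L=4 ×72
  A^0: L=1 ×48, L=3 ×167, L=5 ×37
  A^-2: L=2 ×91, L=4 ×109, L=6 ×10
  A^-4: L=3 ×82, L=5 ×37, L=7 ×1
  A^-6: L=4 ×40, L=6 ×5
  A^-8: L=5 ×10
  A^-10: L=6 ×1
Each group contributes A^e * Σ count * d^(L-1):
Powers of d = -A^2 - A^-2: d^2 = A^4 + 2 + A^-4; d^3 = -A^6 - 3*A^2 - 3*A^-2 - A^-6; d^4 = A^8 + 4*A^4 + 6 + 4*A^-4 + A^-8; d^5 = -A^10 - 5*A^6 - 10*A^2 - 10*A^-2 - 5*A^-6 - A^-10; d^6 = A^12 + 6*A^8 + 15*A^4 + 20 + 15*A^-4 + 6*A^-8 + A^-12.
  A^10 * (d) = -A^12 - A^8
  A^8 * (5 + 5*d^2) = 5*A^12 + 15*A^8 + 5*A^4
  A^6 * (39*d + 6*d^3) = -6*A^12 - 57*A^8 - 57*A^4 - 6
  A^4 * (34 + 85*d^2 + d^4) = A^12 + 89*A^8 + 210*A^4 + 89 + A^-4
  A^2 * (138*d + 72*d^3) = -72*A^8 - 354*A^4 - 354 - 72*A^-4
  A^0 * (48 + 167*d^2 + 37*d^4) = 37*A^8 + 315*A^4 + 604 + 315*A^-4 + 37*A^-8
  A^-2 * (91*d + 109*d^3 + 10*d^5) = -10*A^8 - 159*A^4 - 518 - 518*A^-4 - 159*A^-8 - 10*A^-12
  A^-4 * (82*d^2 + 37*d^4 + d^6) = A^8 + 43*A^4 + 245 + 406*A^-4 + 245*A^-8 + 43*A^-12 + A^-16
  A^-6 * (40*d^3 + 5*d^5) = -5*A^4 - 65 - 170*A^-4 - 170*A^-8 - 65*A^-12 - 5*A^-16
  A^-8 * (10*d^4) = 10 + 40*A^-4 + 60*A^-8 + 40*A^-12 + 10*A^-16
  A^-10 * (d^5) = -1 - 5*A^-4 - 10*A^-8 - 10*A^-12 - 5*A^-16 - A^-20
Summing the groups: <K> = -A^12 + 2*A^8 - 2*A^4 + 4 - 3*A^-4 + 3*A^-8 - 2*A^-12 + A^-16 - A^-20
Normalise by the writhe: (-A^3)^(-w) = (-A^3)^(-4) = A^-12, so f(A) = A^-12 * <K> = -1 + 2*A^-4 - 2*A^-8 + 4*A^-12 - 3*A^-16 + 3*A^-20 - 2*A^-24 + A^-28 - A^-32.
Substitute A = t^(-1/4), i.e. A^e → t^(-e/4): V(t) = -t^8 + t^7 - 2*t^6 + 3*t^5 - 3*t^4 + 4*t^3 - 2*t^2 + 2*t - 1

Answer: -t^8 + t^7 - 2*t^6 + 3*t^5 - 3*t^4 + 4*t^3 - 2*t^2 + 2*t - 1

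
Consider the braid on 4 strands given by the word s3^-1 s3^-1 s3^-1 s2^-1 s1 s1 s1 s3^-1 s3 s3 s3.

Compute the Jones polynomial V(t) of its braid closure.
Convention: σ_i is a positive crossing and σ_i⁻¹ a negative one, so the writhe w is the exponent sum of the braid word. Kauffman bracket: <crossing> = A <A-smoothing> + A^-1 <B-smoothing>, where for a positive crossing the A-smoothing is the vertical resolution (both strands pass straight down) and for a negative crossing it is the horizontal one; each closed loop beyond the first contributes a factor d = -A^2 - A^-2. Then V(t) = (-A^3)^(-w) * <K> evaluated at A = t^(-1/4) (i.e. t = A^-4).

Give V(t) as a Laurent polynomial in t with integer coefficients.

The presented braid s3^-1 s3^-1 s3^-1 s2^-1 s1 s1 s1 s3^-1 s3 s3 s3 on 4 strands reduces by inverse Markov moves (closure unchanged at each step):
  Deconjugate: the word is γ·β·γ⁻¹ with γ = s3^-1 (prefix) and γ⁻¹ = s3 (suffix); strip both.
  Deconjugate: the word is γ·β·γ⁻¹ with γ = s3^-1 s3^-1 (prefix) and γ⁻¹ = s3 s3 (suffix); strip both.
  Destabilize: the word has the form β·s3^-1 where s3^-1 occurs only as the final letter (β ∈ B_3); drop it and the last strand → 3 strands.
Reduced to β = s2^-1 s1 s1 s1 on 3 strands, 4 crossings.
Compute on β:
Braid: s2^-1 s1 s1 s1 on 3 strands, 4 crossings.
Writhe w = (#positive) - (#negative) = 3 - 1 = 2.
Computing the Kauffman bracket via state sum. There are 2^4 = 16 states.
Each crossing splits two ways (0=vertical, 1=horizontal). The state's weight is A^(#A-smoothings - #B-smoothings) * d^(loops - 1).
  state 0000: A-exp=+2, loops=3, term = A^2 * d^2
  state 0001: A-exp=+0, loops=2, term = A^0 * d^1
  state 0010: A-exp=+0, loops=2, term = A^0 * d^1
  state 0011: A-exp=-2, loops=3, term = A^-2 * d^2
  state 0100: A-exp=+0, loops=2, term = A^0 * d^1
  state 0101: A-exp=-2, loops=3, term = A^-2 * d^2
  state 0110: A-exp=-2, loops=3, term = A^-2 * d^2
  state 0111: A-exp=-4, loops=4, term = A^-4 * d^3
  state 1000: A-exp=+4, loops=2, term = A^4 * d^1
  state 1001: A-exp=+2, loops=1, term = A^2 * d^0
  state 1010: A-exp=+2, loops=1, term = A^2 * d^0
  state 1011: A-exp=+0, loops=2, term = A^0 * d^1
  state 1100: A-exp=+2, loops=1, term = A^2 * d^0
  state 1101: A-exp=+0, loops=2, term = A^0 * d^1
  state 1110: A-exp=+0, loops=2, term = A^0 * d^1
  state 1111: A-exp=-2, loops=3, term = A^-2 * d^2
Collect the terms by A-exponent (count of states per loop number):
Powers of d = -A^2 - A^-2: d^2 = A^4 + 2 + A^-4; d^3 = -A^6 - 3*A^2 - 3*A^-2 - A^-6.
  A^4 * (d) = -A^6 - A^2
  A^2 * (3 + d^2) = A^6 + 5*A^2 + A^-2
  A^0 * (6*d) = -6*A^2 - 6*A^-2
  A^-2 * (4*d^2) = 4*A^2 + 8*A^-2 + 4*A^-6
  A^-4 * (d^3) = -A^2 - 3*A^-2 - 3*A^-6 - A^-10
Summing the groups: <K> = A^2 + A^-6 - A^-10
Normalise by the writhe: (-A^3)^(-w) = (-A^3)^(-2) = A^-6, so f(A) = A^-6 * <K> = A^-4 + A^-12 - A^-16.
Substitute A = t^(-1/4), i.e. A^e → t^(-e/4): V(t) = -t^4 + t^3 + t

Answer: -t^4 + t^3 + t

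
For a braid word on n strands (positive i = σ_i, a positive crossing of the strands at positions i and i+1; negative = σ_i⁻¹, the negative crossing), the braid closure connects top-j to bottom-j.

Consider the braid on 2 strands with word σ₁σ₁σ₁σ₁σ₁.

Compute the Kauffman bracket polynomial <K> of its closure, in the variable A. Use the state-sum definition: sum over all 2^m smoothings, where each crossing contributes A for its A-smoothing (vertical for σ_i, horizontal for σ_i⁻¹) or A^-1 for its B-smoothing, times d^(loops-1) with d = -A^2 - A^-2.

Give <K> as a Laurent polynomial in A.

-A^7 - A^-1 + A^-5 - A^-9 + A^-13

Derivation:
Braid: s1 s1 s1 s1 s1 on 2 strands, 5 crossings.
Writhe w = (#positive) - (#negative) = 5 - 0 = 5.
Enumerate smoothing states for the bracket polynomial. There are 2^5 = 32 states.
Smooth each crossing (0=||, 1=⌣⌢); contribution A^(Σ sign_k(1-2s_k)) * d^(L-1).
  state 00000: A-exp=+5, loops=2, term = A^5 * d^1
  state 00001: A-exp=+3, loops=1, term = A^3 * d^0
  state 00010: A-exp=+3, loops=1, term = A^3 * d^0
  state 00011: A-exp=+1, loops=2, term = A^1 * d^1
  state 00100: A-exp=+3, loops=1, term = A^3 * d^0
  state 00101: A-exp=+1, loops=2, term = A^1 * d^1
  state 00110: A-exp=+1, loops=2, term = A^1 * d^1
  state 00111: A-exp=-1, loops=3, term = A^-1 * d^2
  state 01000: A-exp=+3, loops=1, term = A^3 * d^0
  state 01001: A-exp=+1, loops=2, term = A^1 * d^1
  state 01010: A-exp=+1, loops=2, term = A^1 * d^1
  state 01011: A-exp=-1, loops=3, term = A^-1 * d^2
  state 01100: A-exp=+1, loops=2, term = A^1 * d^1
  state 01101: A-exp=-1, loops=3, term = A^-1 * d^2
  state 01110: A-exp=-1, loops=3, term = A^-1 * d^2
  state 01111: A-exp=-3, loops=4, term = A^-3 * d^3
  state 10000: A-exp=+3, loops=1, term = A^3 * d^0
  state 10001: A-exp=+1, loops=2, term = A^1 * d^1
  state 10010: A-exp=+1, loops=2, term = A^1 * d^1
  state 10011: A-exp=-1, loops=3, term = A^-1 * d^2
  state 10100: A-exp=+1, loops=2, term = A^1 * d^1
  state 10101: A-exp=-1, loops=3, term = A^-1 * d^2
  state 10110: A-exp=-1, loops=3, term = A^-1 * d^2
  state 10111: A-exp=-3, loops=4, term = A^-3 * d^3
  state 11000: A-exp=+1, loops=2, term = A^1 * d^1
  state 11001: A-exp=-1, loops=3, term = A^-1 * d^2
  state 11010: A-exp=-1, loops=3, term = A^-1 * d^2
  state 11011: A-exp=-3, loops=4, term = A^-3 * d^3
  state 11100: A-exp=-1, loops=3, term = A^-1 * d^2
  state 11101: A-exp=-3, loops=4, term = A^-3 * d^3
  state 11110: A-exp=-3, loops=4, term = A^-3 * d^3
  state 11111: A-exp=-5, loops=5, term = A^-5 * d^4
Collect the terms by A-exponent (count of states per loop number):
Powers of d = -A^2 - A^-2: d^2 = A^4 + 2 + A^-4; d^3 = -A^6 - 3*A^2 - 3*A^-2 - A^-6; d^4 = A^8 + 4*A^4 + 6 + 4*A^-4 + A^-8.
  A^5 * (d) = -A^7 - A^3
  A^3 * (5) = 5*A^3
  A^1 * (10*d) = -10*A^3 - 10*A^-1
  A^-1 * (10*d^2) = 10*A^3 + 20*A^-1 + 10*A^-5
  A^-3 * (5*d^3) = -5*A^3 - 15*A^-1 - 15*A^-5 - 5*A^-9
  A^-5 * (d^4) = A^3 + 4*A^-1 + 6*A^-5 + 4*A^-9 + A^-13
Summing the groups: <K> = -A^7 - A^-1 + A^-5 - A^-9 + A^-13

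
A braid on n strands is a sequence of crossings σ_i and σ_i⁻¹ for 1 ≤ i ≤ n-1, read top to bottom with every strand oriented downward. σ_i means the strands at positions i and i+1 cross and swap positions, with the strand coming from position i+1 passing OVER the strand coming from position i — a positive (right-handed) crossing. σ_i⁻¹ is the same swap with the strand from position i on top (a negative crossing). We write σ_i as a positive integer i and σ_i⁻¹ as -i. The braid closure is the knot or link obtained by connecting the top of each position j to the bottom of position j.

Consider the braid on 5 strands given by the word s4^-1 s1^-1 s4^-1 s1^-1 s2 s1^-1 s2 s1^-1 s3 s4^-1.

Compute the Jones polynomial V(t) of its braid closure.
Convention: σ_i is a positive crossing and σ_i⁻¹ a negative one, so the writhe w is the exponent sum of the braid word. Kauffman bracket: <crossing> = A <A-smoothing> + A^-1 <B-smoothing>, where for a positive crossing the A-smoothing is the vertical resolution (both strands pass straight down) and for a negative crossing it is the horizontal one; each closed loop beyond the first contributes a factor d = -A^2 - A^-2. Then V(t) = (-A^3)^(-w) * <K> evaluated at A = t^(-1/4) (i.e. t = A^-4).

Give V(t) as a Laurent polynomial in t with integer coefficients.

1 - t^-1 + 3*t^-2 - 4*t^-3 + 5*t^-4 - 6*t^-5 + 5*t^-6 - 4*t^-7 + 3*t^-8 - t^-9

Derivation:
Braid: s4^-1 s1^-1 s4^-1 s1^-1 s2 s1^-1 s2 s1^-1 s3 s4^-1 on 5 strands, 10 crossings.
Writhe w = (#positive) - (#negative) = 3 - 7 = -4.
Computing the Kauffman bracket via state sum. There are 2^10 = 1024 states.
For each crossing: s=0 is the vertical smoothing, s=1 horizontal. Crossing k contributes A^(sign_k * (1 - 2*s_k)); loop factor d = -A^2 - A^-2.
Tabulate the states by total A-exponent and number of loops L (A-exp: L × count):
  A^10: L=8 ×1
  A^8: L=7 ×10
  A^6: L=6 ×45
  A^4: L=5 ×118, L=7 ×2
  A^2: L=4 ×195, L=6 ×15
  A^0: L=3 ×203, L=5 ×49
  A^-2: L=2 ×123, L=4 ×85, L=6 ×2
  A^-4: L=1 ×33, L=3 ×78, L=5 ×9
  A^-6: L=2 ×29, L=4 ×16
  A^-8: L=3 ×9, L=5 ×1
  A^-10: L=4 ×1
Each group contributes A^e * Σ count * d^(L-1):
Powers of d = -A^2 - A^-2: d^2 = A^4 + 2 + A^-4; d^3 = -A^6 - 3*A^2 - 3*A^-2 - A^-6; d^4 = A^8 + 4*A^4 + 6 + 4*A^-4 + A^-8; d^5 = -A^10 - 5*A^6 - 10*A^2 - 10*A^-2 - 5*A^-6 - A^-10; d^6 = A^12 + 6*A^8 + 15*A^4 + 20 + 15*A^-4 + 6*A^-8 + A^-12; d^7 = -A^14 - 7*A^10 - 21*A^6 - 35*A^2 - 35*A^-2 - 21*A^-6 - 7*A^-10 - A^-14.
  A^10 * (d^7) = -A^24 - 7*A^20 - 21*A^16 - 35*A^12 - 35*A^8 - 21*A^4 - 7 - A^-4
  A^8 * (10*d^6) = 10*A^20 + 60*A^16 + 150*A^12 + 200*A^8 + 150*A^4 + 60 + 10*A^-4
  A^6 * (45*d^5) = -45*A^16 - 225*A^12 - 450*A^8 - 450*A^4 - 225 - 45*A^-4
  A^4 * (118*d^4 + 2*d^6) = 2*A^16 + 130*A^12 + 502*A^8 + 748*A^4 + 502 + 130*A^-4 + 2*A^-8
  A^2 * (195*d^3 + 15*d^5) = -15*A^12 - 270*A^8 - 735*A^4 - 735 - 270*A^-4 - 15*A^-8
  A^0 * (203*d^2 + 49*d^4) = 49*A^8 + 399*A^4 + 700 + 399*A^-4 + 49*A^-8
  A^-2 * (123*d + 85*d^3 + 2*d^5) = -2*A^8 - 95*A^4 - 398 - 398*A^-4 - 95*A^-8 - 2*A^-12
  A^-4 * (33 + 78*d^2 + 9*d^4) = 9*A^4 + 114 + 243*A^-4 + 114*A^-8 + 9*A^-12
  A^-6 * (29*d + 16*d^3) = -16 - 77*A^-4 - 77*A^-8 - 16*A^-12
  A^-8 * (9*d^2 + d^4) = 1 + 13*A^-4 + 24*A^-8 + 13*A^-12 + A^-16
  A^-10 * (d^3) = -A^-4 - 3*A^-8 - 3*A^-12 - A^-16
Summing the groups: <K> = -A^24 + 3*A^20 - 4*A^16 + 5*A^12 - 6*A^8 + 5*A^4 - 4 + 3*A^-4 - A^-8 + A^-12
Normalise by the writhe: (-A^3)^(-w) = (-A^3)^(4) = A^12, so f(A) = A^12 * <K> = -A^36 + 3*A^32 - 4*A^28 + 5*A^24 - 6*A^20 + 5*A^16 - 4*A^12 + 3*A^8 - A^4 + 1.
Substitute A = t^(-1/4), i.e. A^e → t^(-e/4): V(t) = 1 - t^-1 + 3*t^-2 - 4*t^-3 + 5*t^-4 - 6*t^-5 + 5*t^-6 - 4*t^-7 + 3*t^-8 - t^-9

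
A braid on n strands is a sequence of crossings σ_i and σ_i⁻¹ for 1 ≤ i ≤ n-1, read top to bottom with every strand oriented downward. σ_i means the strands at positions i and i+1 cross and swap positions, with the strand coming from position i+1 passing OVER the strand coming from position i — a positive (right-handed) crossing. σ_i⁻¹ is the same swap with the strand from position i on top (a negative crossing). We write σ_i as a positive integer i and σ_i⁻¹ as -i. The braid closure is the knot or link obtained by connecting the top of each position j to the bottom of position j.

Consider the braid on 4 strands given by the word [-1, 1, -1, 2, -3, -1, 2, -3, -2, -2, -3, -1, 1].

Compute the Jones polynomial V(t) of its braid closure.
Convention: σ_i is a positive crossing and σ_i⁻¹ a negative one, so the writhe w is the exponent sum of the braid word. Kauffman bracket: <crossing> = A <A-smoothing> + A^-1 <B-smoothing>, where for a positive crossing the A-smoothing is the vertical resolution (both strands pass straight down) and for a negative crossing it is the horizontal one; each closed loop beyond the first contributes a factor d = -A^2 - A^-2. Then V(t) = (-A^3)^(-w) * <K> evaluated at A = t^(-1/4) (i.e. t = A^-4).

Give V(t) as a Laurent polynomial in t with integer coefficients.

2*t^-1 - 3*t^-2 + 4*t^-3 - 4*t^-4 + 4*t^-5 - 3*t^-6 + 2*t^-7 - t^-8

Derivation:
The presented braid s1^-1 s1 s1^-1 s2 s3^-1 s1^-1 s2 s3^-1 s2^-1 s2^-1 s3^-1 s1^-1 s1 on 4 strands reduces by inverse Markov moves (closure unchanged at each step):
  Deconjugate: the word is γ·β·γ⁻¹ with γ = s1^-1 s1 (prefix) and γ⁻¹ = s1^-1 s1 (suffix); strip both.
Reduced to β = s1^-1 s2 s3^-1 s1^-1 s2 s3^-1 s2^-1 s2^-1 s3^-1 on 4 strands, 9 crossings.
Compute on β:
Braid: s1^-1 s2 s3^-1 s1^-1 s2 s3^-1 s2^-1 s2^-1 s3^-1 on 4 strands, 9 crossings.
Writhe w = (#positive) - (#negative) = 2 - 7 = -5.
Enumerate smoothing states for the bracket polynomial. There are 2^9 = 512 states.
Smooth each crossing (0=||, 1=⌣⌢); contribution A^(Σ sign_k(1-2s_k)) * d^(L-1).
Tabulate the states by total A-exponent and number of loops L (A-exp: L × count):
  A^9: L=5 ×1
  A^7: L=4 ×9
  A^5: L=3 ×33, L=5 ×3
  A^3: L=2 ×59, L=4 ×25
  A^1: L=1 ×42, L=3 ×80, L=5 ×4
  A^-1: L=2 ×93, L=4 ×33
  A^-3: L=1 ×19, L=3 ×58, L=5 ×7
  A^-5: L=2 ×19, L=4 ×16, L=6 ×1
  A^-7: L=3 ×7, L=5 ×2
  A^-9: L=4 ×1
Each group contributes A^e * Σ count * d^(L-1):
Powers of d = -A^2 - A^-2: d^2 = A^4 + 2 + A^-4; d^3 = -A^6 - 3*A^2 - 3*A^-2 - A^-6; d^4 = A^8 + 4*A^4 + 6 + 4*A^-4 + A^-8; d^5 = -A^10 - 5*A^6 - 10*A^2 - 10*A^-2 - 5*A^-6 - A^-10.
  A^9 * (d^4) = A^17 + 4*A^13 + 6*A^9 + 4*A^5 + A
  A^7 * (9*d^3) = -9*A^13 - 27*A^9 - 27*A^5 - 9*A
  A^5 * (33*d^2 + 3*d^4) = 3*A^13 + 45*A^9 + 84*A^5 + 45*A + 3*A^-3
  A^3 * (59*d + 25*d^3) = -25*A^9 - 134*A^5 - 134*A - 25*A^-3
  A^1 * (42 + 80*d^2 + 4*d^4) = 4*A^9 + 96*A^5 + 226*A + 96*A^-3 + 4*A^-7
  A^-1 * (93*d + 33*d^3) = -33*A^5 - 192*A - 192*A^-3 - 33*A^-7
  A^-3 * (19 + 58*d^2 + 7*d^4) = 7*A^5 + 86*A + 177*A^-3 + 86*A^-7 + 7*A^-11
  A^-5 * (19*d + 16*d^3 + d^5) = -A^5 - 21*A - 77*A^-3 - 77*A^-7 - 21*A^-11 - A^-15
  A^-7 * (7*d^2 + 2*d^4) = 2*A + 15*A^-3 + 26*A^-7 + 15*A^-11 + 2*A^-15
  A^-9 * (d^3) = -A^-3 - 3*A^-7 - 3*A^-11 - A^-15
Summing the groups: <K> = A^17 - 2*A^13 + 3*A^9 - 4*A^5 + 4*A - 4*A^-3 + 3*A^-7 - 2*A^-11
Normalise by the writhe: (-A^3)^(-w) = (-A^3)^(5) = -A^15, so f(A) = -A^15 * <K> = -A^32 + 2*A^28 - 3*A^24 + 4*A^20 - 4*A^16 + 4*A^12 - 3*A^8 + 2*A^4.
Substitute A = t^(-1/4), i.e. A^e → t^(-e/4): V(t) = 2*t^-1 - 3*t^-2 + 4*t^-3 - 4*t^-4 + 4*t^-5 - 3*t^-6 + 2*t^-7 - t^-8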